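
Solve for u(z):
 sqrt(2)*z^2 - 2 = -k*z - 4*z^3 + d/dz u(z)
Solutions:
 u(z) = C1 + k*z^2/2 + z^4 + sqrt(2)*z^3/3 - 2*z


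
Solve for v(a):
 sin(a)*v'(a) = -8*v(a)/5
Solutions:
 v(a) = C1*(cos(a) + 1)^(4/5)/(cos(a) - 1)^(4/5)


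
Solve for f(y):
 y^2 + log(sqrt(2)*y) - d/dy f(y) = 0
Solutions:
 f(y) = C1 + y^3/3 + y*log(y) - y + y*log(2)/2


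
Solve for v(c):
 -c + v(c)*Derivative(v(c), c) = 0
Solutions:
 v(c) = -sqrt(C1 + c^2)
 v(c) = sqrt(C1 + c^2)


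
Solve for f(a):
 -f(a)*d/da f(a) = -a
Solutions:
 f(a) = -sqrt(C1 + a^2)
 f(a) = sqrt(C1 + a^2)


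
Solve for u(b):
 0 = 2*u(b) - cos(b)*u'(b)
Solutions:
 u(b) = C1*(sin(b) + 1)/(sin(b) - 1)


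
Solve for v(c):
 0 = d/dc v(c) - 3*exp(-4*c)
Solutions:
 v(c) = C1 - 3*exp(-4*c)/4


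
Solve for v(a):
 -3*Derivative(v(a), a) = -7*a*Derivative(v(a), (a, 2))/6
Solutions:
 v(a) = C1 + C2*a^(25/7)


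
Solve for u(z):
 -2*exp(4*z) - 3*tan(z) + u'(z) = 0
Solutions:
 u(z) = C1 + exp(4*z)/2 - 3*log(cos(z))


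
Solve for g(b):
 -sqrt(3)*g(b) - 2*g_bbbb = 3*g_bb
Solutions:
 g(b) = (C1*sin(2^(3/4)*3^(1/8)*b*cos(atan(sqrt(-9 + 8*sqrt(3))/3)/2)/2) + C2*cos(2^(3/4)*3^(1/8)*b*cos(atan(sqrt(-9 + 8*sqrt(3))/3)/2)/2))*exp(-2^(3/4)*3^(1/8)*b*sin(atan(sqrt(-9 + 8*sqrt(3))/3)/2)/2) + (C3*sin(2^(3/4)*3^(1/8)*b*cos(atan(sqrt(-9 + 8*sqrt(3))/3)/2)/2) + C4*cos(2^(3/4)*3^(1/8)*b*cos(atan(sqrt(-9 + 8*sqrt(3))/3)/2)/2))*exp(2^(3/4)*3^(1/8)*b*sin(atan(sqrt(-9 + 8*sqrt(3))/3)/2)/2)


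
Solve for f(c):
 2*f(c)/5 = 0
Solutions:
 f(c) = 0


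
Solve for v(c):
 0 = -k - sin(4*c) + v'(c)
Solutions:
 v(c) = C1 + c*k - cos(4*c)/4


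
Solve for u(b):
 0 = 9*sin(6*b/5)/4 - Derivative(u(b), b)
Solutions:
 u(b) = C1 - 15*cos(6*b/5)/8


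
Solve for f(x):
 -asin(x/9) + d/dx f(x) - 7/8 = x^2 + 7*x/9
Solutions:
 f(x) = C1 + x^3/3 + 7*x^2/18 + x*asin(x/9) + 7*x/8 + sqrt(81 - x^2)


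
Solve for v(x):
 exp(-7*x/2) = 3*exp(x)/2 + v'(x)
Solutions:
 v(x) = C1 - 3*exp(x)/2 - 2*exp(-7*x/2)/7


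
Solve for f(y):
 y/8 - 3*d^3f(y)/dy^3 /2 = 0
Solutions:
 f(y) = C1 + C2*y + C3*y^2 + y^4/288


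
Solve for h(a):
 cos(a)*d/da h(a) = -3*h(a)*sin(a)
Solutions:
 h(a) = C1*cos(a)^3


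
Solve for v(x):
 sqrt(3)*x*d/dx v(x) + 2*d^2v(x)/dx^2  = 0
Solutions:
 v(x) = C1 + C2*erf(3^(1/4)*x/2)


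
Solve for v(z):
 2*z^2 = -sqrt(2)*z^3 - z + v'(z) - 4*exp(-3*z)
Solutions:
 v(z) = C1 + sqrt(2)*z^4/4 + 2*z^3/3 + z^2/2 - 4*exp(-3*z)/3


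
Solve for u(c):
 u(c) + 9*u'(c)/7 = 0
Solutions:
 u(c) = C1*exp(-7*c/9)


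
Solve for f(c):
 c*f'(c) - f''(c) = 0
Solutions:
 f(c) = C1 + C2*erfi(sqrt(2)*c/2)


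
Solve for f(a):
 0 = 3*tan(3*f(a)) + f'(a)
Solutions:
 f(a) = -asin(C1*exp(-9*a))/3 + pi/3
 f(a) = asin(C1*exp(-9*a))/3


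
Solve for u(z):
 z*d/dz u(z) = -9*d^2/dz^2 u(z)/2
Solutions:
 u(z) = C1 + C2*erf(z/3)


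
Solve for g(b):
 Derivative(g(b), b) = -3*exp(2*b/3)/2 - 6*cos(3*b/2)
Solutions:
 g(b) = C1 - 9*exp(2*b/3)/4 - 4*sin(3*b/2)


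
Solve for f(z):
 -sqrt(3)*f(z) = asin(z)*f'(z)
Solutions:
 f(z) = C1*exp(-sqrt(3)*Integral(1/asin(z), z))


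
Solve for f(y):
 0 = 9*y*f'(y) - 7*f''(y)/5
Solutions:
 f(y) = C1 + C2*erfi(3*sqrt(70)*y/14)


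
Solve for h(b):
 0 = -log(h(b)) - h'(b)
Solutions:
 li(h(b)) = C1 - b


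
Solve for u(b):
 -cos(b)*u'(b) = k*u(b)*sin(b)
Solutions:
 u(b) = C1*exp(k*log(cos(b)))


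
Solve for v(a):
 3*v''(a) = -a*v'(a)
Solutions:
 v(a) = C1 + C2*erf(sqrt(6)*a/6)


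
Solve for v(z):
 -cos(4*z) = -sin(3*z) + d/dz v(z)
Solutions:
 v(z) = C1 - sin(4*z)/4 - cos(3*z)/3


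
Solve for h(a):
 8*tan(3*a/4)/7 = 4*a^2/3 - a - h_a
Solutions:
 h(a) = C1 + 4*a^3/9 - a^2/2 + 32*log(cos(3*a/4))/21


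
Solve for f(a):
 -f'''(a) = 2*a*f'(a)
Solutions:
 f(a) = C1 + Integral(C2*airyai(-2^(1/3)*a) + C3*airybi(-2^(1/3)*a), a)


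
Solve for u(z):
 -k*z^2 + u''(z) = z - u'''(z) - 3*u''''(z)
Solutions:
 u(z) = C1 + C2*z + k*z^4/12 + z^3*(1 - 2*k)/6 + z^2*(-2*k - 1/2) + (C3*sin(sqrt(11)*z/6) + C4*cos(sqrt(11)*z/6))*exp(-z/6)


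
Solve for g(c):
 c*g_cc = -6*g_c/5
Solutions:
 g(c) = C1 + C2/c^(1/5)


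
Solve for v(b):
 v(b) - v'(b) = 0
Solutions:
 v(b) = C1*exp(b)


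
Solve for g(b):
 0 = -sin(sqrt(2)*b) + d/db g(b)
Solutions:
 g(b) = C1 - sqrt(2)*cos(sqrt(2)*b)/2


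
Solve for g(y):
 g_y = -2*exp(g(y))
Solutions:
 g(y) = log(1/(C1 + 2*y))


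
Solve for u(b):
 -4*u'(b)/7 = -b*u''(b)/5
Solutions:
 u(b) = C1 + C2*b^(27/7)


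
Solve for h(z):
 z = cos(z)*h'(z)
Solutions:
 h(z) = C1 + Integral(z/cos(z), z)


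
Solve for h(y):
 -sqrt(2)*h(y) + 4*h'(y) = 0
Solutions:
 h(y) = C1*exp(sqrt(2)*y/4)


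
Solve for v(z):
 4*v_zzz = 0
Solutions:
 v(z) = C1 + C2*z + C3*z^2


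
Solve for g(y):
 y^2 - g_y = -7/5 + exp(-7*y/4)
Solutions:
 g(y) = C1 + y^3/3 + 7*y/5 + 4*exp(-7*y/4)/7


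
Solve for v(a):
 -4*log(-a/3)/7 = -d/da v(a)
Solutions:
 v(a) = C1 + 4*a*log(-a)/7 + 4*a*(-log(3) - 1)/7


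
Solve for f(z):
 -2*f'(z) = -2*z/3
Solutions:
 f(z) = C1 + z^2/6


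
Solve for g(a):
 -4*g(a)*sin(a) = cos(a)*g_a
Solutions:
 g(a) = C1*cos(a)^4


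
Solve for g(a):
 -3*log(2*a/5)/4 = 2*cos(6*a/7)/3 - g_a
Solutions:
 g(a) = C1 + 3*a*log(a)/4 - 3*a*log(5)/4 - 3*a/4 + 3*a*log(2)/4 + 7*sin(6*a/7)/9


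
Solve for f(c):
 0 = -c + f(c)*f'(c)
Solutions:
 f(c) = -sqrt(C1 + c^2)
 f(c) = sqrt(C1 + c^2)


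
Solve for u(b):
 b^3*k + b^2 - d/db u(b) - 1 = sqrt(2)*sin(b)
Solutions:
 u(b) = C1 + b^4*k/4 + b^3/3 - b + sqrt(2)*cos(b)


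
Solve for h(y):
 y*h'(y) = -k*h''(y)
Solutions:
 h(y) = C1 + C2*sqrt(k)*erf(sqrt(2)*y*sqrt(1/k)/2)


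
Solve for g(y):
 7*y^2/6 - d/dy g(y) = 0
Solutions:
 g(y) = C1 + 7*y^3/18


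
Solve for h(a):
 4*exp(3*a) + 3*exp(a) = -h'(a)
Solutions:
 h(a) = C1 - 4*exp(3*a)/3 - 3*exp(a)


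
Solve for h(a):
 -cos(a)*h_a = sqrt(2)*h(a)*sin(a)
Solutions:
 h(a) = C1*cos(a)^(sqrt(2))


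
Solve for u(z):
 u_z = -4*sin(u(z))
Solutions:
 u(z) = -acos((-C1 - exp(8*z))/(C1 - exp(8*z))) + 2*pi
 u(z) = acos((-C1 - exp(8*z))/(C1 - exp(8*z)))


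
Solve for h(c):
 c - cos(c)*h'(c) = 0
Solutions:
 h(c) = C1 + Integral(c/cos(c), c)


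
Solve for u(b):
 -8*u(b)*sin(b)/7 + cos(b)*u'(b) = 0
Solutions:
 u(b) = C1/cos(b)^(8/7)


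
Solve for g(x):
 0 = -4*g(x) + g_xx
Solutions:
 g(x) = C1*exp(-2*x) + C2*exp(2*x)


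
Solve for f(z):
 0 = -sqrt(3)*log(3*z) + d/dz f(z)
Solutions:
 f(z) = C1 + sqrt(3)*z*log(z) - sqrt(3)*z + sqrt(3)*z*log(3)


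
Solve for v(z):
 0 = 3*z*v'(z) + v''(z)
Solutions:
 v(z) = C1 + C2*erf(sqrt(6)*z/2)


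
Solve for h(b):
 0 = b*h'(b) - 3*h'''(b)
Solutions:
 h(b) = C1 + Integral(C2*airyai(3^(2/3)*b/3) + C3*airybi(3^(2/3)*b/3), b)


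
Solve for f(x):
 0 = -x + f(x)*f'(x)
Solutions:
 f(x) = -sqrt(C1 + x^2)
 f(x) = sqrt(C1 + x^2)


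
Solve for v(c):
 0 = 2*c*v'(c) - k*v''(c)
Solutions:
 v(c) = C1 + C2*erf(c*sqrt(-1/k))/sqrt(-1/k)


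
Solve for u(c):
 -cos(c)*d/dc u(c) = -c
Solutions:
 u(c) = C1 + Integral(c/cos(c), c)


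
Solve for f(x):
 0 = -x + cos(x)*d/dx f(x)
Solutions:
 f(x) = C1 + Integral(x/cos(x), x)


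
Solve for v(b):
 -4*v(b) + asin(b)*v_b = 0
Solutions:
 v(b) = C1*exp(4*Integral(1/asin(b), b))


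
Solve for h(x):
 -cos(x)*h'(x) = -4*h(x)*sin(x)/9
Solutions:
 h(x) = C1/cos(x)^(4/9)


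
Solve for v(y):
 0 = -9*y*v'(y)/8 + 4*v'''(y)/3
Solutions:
 v(y) = C1 + Integral(C2*airyai(3*2^(1/3)*y/4) + C3*airybi(3*2^(1/3)*y/4), y)


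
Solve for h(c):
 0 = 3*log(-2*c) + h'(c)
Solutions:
 h(c) = C1 - 3*c*log(-c) + 3*c*(1 - log(2))


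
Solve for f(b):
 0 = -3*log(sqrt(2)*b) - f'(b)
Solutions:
 f(b) = C1 - 3*b*log(b) - 3*b*log(2)/2 + 3*b


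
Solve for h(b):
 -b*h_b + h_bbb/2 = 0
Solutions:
 h(b) = C1 + Integral(C2*airyai(2^(1/3)*b) + C3*airybi(2^(1/3)*b), b)


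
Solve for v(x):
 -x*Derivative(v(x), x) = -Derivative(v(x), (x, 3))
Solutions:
 v(x) = C1 + Integral(C2*airyai(x) + C3*airybi(x), x)


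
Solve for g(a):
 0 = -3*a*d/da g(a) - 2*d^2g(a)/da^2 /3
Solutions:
 g(a) = C1 + C2*erf(3*a/2)


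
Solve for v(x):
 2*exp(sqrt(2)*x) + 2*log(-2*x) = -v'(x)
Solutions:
 v(x) = C1 - 2*x*log(-x) + 2*x*(1 - log(2)) - sqrt(2)*exp(sqrt(2)*x)


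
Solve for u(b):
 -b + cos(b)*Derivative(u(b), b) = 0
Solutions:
 u(b) = C1 + Integral(b/cos(b), b)


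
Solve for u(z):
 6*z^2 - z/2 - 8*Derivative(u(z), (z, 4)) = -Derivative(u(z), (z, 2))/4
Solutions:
 u(z) = C1 + C2*z + C3*exp(-sqrt(2)*z/8) + C4*exp(sqrt(2)*z/8) - 2*z^4 + z^3/3 - 768*z^2


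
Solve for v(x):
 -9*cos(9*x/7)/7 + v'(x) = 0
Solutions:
 v(x) = C1 + sin(9*x/7)


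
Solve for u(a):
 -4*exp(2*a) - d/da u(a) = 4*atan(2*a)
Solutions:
 u(a) = C1 - 4*a*atan(2*a) - 2*exp(2*a) + log(4*a^2 + 1)


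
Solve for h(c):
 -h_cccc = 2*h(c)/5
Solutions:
 h(c) = (C1*sin(10^(3/4)*c/10) + C2*cos(10^(3/4)*c/10))*exp(-10^(3/4)*c/10) + (C3*sin(10^(3/4)*c/10) + C4*cos(10^(3/4)*c/10))*exp(10^(3/4)*c/10)


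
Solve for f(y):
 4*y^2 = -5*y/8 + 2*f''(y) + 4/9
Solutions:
 f(y) = C1 + C2*y + y^4/6 + 5*y^3/96 - y^2/9


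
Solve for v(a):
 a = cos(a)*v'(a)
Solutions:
 v(a) = C1 + Integral(a/cos(a), a)


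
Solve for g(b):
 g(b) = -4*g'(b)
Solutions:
 g(b) = C1*exp(-b/4)


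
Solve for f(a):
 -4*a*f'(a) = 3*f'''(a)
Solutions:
 f(a) = C1 + Integral(C2*airyai(-6^(2/3)*a/3) + C3*airybi(-6^(2/3)*a/3), a)


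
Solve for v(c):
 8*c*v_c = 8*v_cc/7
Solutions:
 v(c) = C1 + C2*erfi(sqrt(14)*c/2)


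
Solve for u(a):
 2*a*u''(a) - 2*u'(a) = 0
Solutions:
 u(a) = C1 + C2*a^2


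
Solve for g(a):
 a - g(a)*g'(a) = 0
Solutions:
 g(a) = -sqrt(C1 + a^2)
 g(a) = sqrt(C1 + a^2)


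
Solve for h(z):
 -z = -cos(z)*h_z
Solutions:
 h(z) = C1 + Integral(z/cos(z), z)


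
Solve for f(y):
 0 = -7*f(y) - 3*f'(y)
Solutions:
 f(y) = C1*exp(-7*y/3)


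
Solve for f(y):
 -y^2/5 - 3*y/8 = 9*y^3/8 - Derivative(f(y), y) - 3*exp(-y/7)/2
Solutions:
 f(y) = C1 + 9*y^4/32 + y^3/15 + 3*y^2/16 + 21*exp(-y/7)/2


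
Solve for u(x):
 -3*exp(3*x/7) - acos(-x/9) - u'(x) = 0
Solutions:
 u(x) = C1 - x*acos(-x/9) - sqrt(81 - x^2) - 7*exp(3*x/7)


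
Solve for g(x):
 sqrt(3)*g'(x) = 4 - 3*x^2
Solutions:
 g(x) = C1 - sqrt(3)*x^3/3 + 4*sqrt(3)*x/3


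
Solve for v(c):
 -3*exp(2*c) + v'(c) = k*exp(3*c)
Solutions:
 v(c) = C1 + k*exp(3*c)/3 + 3*exp(2*c)/2


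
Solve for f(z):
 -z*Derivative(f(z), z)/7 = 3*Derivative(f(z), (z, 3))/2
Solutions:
 f(z) = C1 + Integral(C2*airyai(-2^(1/3)*21^(2/3)*z/21) + C3*airybi(-2^(1/3)*21^(2/3)*z/21), z)


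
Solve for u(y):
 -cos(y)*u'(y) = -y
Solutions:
 u(y) = C1 + Integral(y/cos(y), y)


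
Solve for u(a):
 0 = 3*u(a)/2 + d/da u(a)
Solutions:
 u(a) = C1*exp(-3*a/2)


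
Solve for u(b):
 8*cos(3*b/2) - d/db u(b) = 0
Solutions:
 u(b) = C1 + 16*sin(3*b/2)/3


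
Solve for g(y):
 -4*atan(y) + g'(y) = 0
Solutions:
 g(y) = C1 + 4*y*atan(y) - 2*log(y^2 + 1)


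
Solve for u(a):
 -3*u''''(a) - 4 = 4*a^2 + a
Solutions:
 u(a) = C1 + C2*a + C3*a^2 + C4*a^3 - a^6/270 - a^5/360 - a^4/18


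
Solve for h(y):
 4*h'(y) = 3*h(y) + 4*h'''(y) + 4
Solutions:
 h(y) = C1*exp(3^(1/3)*y*(4*3^(1/3)/(sqrt(537) + 27)^(1/3) + (sqrt(537) + 27)^(1/3))/12)*sin(3^(1/6)*y*(-3^(2/3)*(sqrt(537) + 27)^(1/3)/12 + (sqrt(537) + 27)^(-1/3))) + C2*exp(3^(1/3)*y*(4*3^(1/3)/(sqrt(537) + 27)^(1/3) + (sqrt(537) + 27)^(1/3))/12)*cos(3^(1/6)*y*(-3^(2/3)*(sqrt(537) + 27)^(1/3)/12 + (sqrt(537) + 27)^(-1/3))) + C3*exp(-3^(1/3)*y*(4*3^(1/3)/(sqrt(537) + 27)^(1/3) + (sqrt(537) + 27)^(1/3))/6) - 4/3


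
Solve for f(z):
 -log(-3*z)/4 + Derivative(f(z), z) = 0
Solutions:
 f(z) = C1 + z*log(-z)/4 + z*(-1 + log(3))/4


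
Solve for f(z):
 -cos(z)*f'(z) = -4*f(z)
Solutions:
 f(z) = C1*(sin(z)^2 + 2*sin(z) + 1)/(sin(z)^2 - 2*sin(z) + 1)


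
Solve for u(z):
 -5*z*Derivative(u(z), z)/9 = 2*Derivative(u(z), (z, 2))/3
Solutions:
 u(z) = C1 + C2*erf(sqrt(15)*z/6)


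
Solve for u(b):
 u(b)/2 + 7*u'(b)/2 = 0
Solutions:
 u(b) = C1*exp(-b/7)


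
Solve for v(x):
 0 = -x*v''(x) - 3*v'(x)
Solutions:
 v(x) = C1 + C2/x^2


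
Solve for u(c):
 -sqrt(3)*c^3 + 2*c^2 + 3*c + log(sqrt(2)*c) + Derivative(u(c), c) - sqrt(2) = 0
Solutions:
 u(c) = C1 + sqrt(3)*c^4/4 - 2*c^3/3 - 3*c^2/2 - c*log(c) - c*log(2)/2 + c + sqrt(2)*c


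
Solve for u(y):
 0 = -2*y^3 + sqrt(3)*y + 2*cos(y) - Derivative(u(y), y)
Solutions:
 u(y) = C1 - y^4/2 + sqrt(3)*y^2/2 + 2*sin(y)


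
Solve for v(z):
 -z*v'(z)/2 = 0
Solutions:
 v(z) = C1


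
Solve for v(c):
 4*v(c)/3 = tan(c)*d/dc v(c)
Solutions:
 v(c) = C1*sin(c)^(4/3)


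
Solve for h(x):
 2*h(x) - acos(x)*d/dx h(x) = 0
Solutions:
 h(x) = C1*exp(2*Integral(1/acos(x), x))


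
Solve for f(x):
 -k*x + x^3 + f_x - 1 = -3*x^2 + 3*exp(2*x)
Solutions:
 f(x) = C1 + k*x^2/2 - x^4/4 - x^3 + x + 3*exp(2*x)/2


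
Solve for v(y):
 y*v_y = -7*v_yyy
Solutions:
 v(y) = C1 + Integral(C2*airyai(-7^(2/3)*y/7) + C3*airybi(-7^(2/3)*y/7), y)


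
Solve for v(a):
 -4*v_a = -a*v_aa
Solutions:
 v(a) = C1 + C2*a^5


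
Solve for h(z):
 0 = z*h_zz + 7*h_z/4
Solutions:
 h(z) = C1 + C2/z^(3/4)


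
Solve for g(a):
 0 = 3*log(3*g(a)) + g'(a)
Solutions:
 Integral(1/(log(_y) + log(3)), (_y, g(a)))/3 = C1 - a


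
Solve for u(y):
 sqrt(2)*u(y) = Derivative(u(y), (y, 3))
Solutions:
 u(y) = C3*exp(2^(1/6)*y) + (C1*sin(2^(1/6)*sqrt(3)*y/2) + C2*cos(2^(1/6)*sqrt(3)*y/2))*exp(-2^(1/6)*y/2)


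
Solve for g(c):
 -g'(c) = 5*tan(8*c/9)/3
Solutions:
 g(c) = C1 + 15*log(cos(8*c/9))/8


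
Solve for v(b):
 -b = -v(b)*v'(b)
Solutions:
 v(b) = -sqrt(C1 + b^2)
 v(b) = sqrt(C1 + b^2)


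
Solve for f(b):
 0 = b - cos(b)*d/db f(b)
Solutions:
 f(b) = C1 + Integral(b/cos(b), b)


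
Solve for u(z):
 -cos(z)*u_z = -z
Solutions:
 u(z) = C1 + Integral(z/cos(z), z)


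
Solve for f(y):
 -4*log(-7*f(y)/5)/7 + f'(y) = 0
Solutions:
 -7*Integral(1/(log(-_y) - log(5) + log(7)), (_y, f(y)))/4 = C1 - y


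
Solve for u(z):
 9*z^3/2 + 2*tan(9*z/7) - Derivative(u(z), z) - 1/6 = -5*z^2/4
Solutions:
 u(z) = C1 + 9*z^4/8 + 5*z^3/12 - z/6 - 14*log(cos(9*z/7))/9


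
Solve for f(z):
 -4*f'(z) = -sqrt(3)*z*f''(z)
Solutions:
 f(z) = C1 + C2*z^(1 + 4*sqrt(3)/3)


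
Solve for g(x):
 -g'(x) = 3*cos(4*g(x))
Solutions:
 g(x) = -asin((C1 + exp(24*x))/(C1 - exp(24*x)))/4 + pi/4
 g(x) = asin((C1 + exp(24*x))/(C1 - exp(24*x)))/4


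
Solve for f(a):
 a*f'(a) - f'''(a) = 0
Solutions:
 f(a) = C1 + Integral(C2*airyai(a) + C3*airybi(a), a)


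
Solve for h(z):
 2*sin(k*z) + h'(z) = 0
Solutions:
 h(z) = C1 + 2*cos(k*z)/k


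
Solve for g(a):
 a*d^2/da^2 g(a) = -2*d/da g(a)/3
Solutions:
 g(a) = C1 + C2*a^(1/3)


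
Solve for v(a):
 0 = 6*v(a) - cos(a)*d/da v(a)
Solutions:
 v(a) = C1*(sin(a)^3 + 3*sin(a)^2 + 3*sin(a) + 1)/(sin(a)^3 - 3*sin(a)^2 + 3*sin(a) - 1)


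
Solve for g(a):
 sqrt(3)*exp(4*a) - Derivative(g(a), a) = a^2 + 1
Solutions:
 g(a) = C1 - a^3/3 - a + sqrt(3)*exp(4*a)/4


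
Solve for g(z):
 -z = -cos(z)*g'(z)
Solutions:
 g(z) = C1 + Integral(z/cos(z), z)


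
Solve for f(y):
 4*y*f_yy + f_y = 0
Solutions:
 f(y) = C1 + C2*y^(3/4)


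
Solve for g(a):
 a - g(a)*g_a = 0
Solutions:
 g(a) = -sqrt(C1 + a^2)
 g(a) = sqrt(C1 + a^2)


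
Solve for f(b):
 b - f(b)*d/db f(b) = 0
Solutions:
 f(b) = -sqrt(C1 + b^2)
 f(b) = sqrt(C1 + b^2)


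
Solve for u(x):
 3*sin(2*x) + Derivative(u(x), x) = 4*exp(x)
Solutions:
 u(x) = C1 + 4*exp(x) + 3*cos(2*x)/2


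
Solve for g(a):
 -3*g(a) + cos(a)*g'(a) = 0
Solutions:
 g(a) = C1*(sin(a) + 1)^(3/2)/(sin(a) - 1)^(3/2)


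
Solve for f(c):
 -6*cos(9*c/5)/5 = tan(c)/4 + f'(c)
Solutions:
 f(c) = C1 + log(cos(c))/4 - 2*sin(9*c/5)/3


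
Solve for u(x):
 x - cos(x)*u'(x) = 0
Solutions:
 u(x) = C1 + Integral(x/cos(x), x)


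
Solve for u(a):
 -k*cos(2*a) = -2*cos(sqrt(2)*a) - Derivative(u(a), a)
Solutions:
 u(a) = C1 + k*sin(2*a)/2 - sqrt(2)*sin(sqrt(2)*a)


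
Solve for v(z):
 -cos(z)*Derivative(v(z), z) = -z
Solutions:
 v(z) = C1 + Integral(z/cos(z), z)


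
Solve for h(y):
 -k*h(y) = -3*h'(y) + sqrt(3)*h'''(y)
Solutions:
 h(y) = C1*exp(-y*(6^(2/3)*(sqrt(3)*k + sqrt(3*k^2 - 4*sqrt(3)))^(1/3) + 2*2^(1/3)*3^(5/6)/(sqrt(3)*k + sqrt(3*k^2 - 4*sqrt(3)))^(1/3))/6) + C2*exp(y*(6^(2/3)*(sqrt(3)*k + sqrt(3*k^2 - 4*sqrt(3)))^(1/3)/12 - 2^(2/3)*3^(1/6)*I*(sqrt(3)*k + sqrt(3*k^2 - 4*sqrt(3)))^(1/3)/4 - 4*sqrt(3)/((-6^(2/3) + 3*2^(2/3)*3^(1/6)*I)*(sqrt(3)*k + sqrt(3*k^2 - 4*sqrt(3)))^(1/3)))) + C3*exp(y*(6^(2/3)*(sqrt(3)*k + sqrt(3*k^2 - 4*sqrt(3)))^(1/3)/12 + 2^(2/3)*3^(1/6)*I*(sqrt(3)*k + sqrt(3*k^2 - 4*sqrt(3)))^(1/3)/4 + 4*sqrt(3)/((6^(2/3) + 3*2^(2/3)*3^(1/6)*I)*(sqrt(3)*k + sqrt(3*k^2 - 4*sqrt(3)))^(1/3))))


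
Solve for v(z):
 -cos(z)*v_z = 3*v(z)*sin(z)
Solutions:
 v(z) = C1*cos(z)^3


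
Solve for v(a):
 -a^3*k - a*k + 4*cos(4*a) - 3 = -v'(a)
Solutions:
 v(a) = C1 + a^4*k/4 + a^2*k/2 + 3*a - sin(4*a)


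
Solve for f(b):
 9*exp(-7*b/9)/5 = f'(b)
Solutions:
 f(b) = C1 - 81*exp(-7*b/9)/35


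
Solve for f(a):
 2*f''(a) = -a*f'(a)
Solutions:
 f(a) = C1 + C2*erf(a/2)


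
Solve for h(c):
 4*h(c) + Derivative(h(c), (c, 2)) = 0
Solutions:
 h(c) = C1*sin(2*c) + C2*cos(2*c)


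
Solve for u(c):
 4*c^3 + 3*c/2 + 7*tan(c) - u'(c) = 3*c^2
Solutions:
 u(c) = C1 + c^4 - c^3 + 3*c^2/4 - 7*log(cos(c))


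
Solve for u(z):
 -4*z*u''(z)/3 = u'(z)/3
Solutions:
 u(z) = C1 + C2*z^(3/4)


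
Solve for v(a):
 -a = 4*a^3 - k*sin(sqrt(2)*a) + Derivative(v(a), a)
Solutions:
 v(a) = C1 - a^4 - a^2/2 - sqrt(2)*k*cos(sqrt(2)*a)/2


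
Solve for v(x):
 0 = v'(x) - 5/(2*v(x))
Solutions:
 v(x) = -sqrt(C1 + 5*x)
 v(x) = sqrt(C1 + 5*x)


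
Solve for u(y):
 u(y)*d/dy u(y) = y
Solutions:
 u(y) = -sqrt(C1 + y^2)
 u(y) = sqrt(C1 + y^2)


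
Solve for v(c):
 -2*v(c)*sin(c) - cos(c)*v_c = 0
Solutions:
 v(c) = C1*cos(c)^2


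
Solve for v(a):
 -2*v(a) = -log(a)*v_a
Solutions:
 v(a) = C1*exp(2*li(a))


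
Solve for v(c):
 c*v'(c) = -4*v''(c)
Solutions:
 v(c) = C1 + C2*erf(sqrt(2)*c/4)


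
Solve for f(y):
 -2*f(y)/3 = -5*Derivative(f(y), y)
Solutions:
 f(y) = C1*exp(2*y/15)


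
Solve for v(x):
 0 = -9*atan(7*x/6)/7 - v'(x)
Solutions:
 v(x) = C1 - 9*x*atan(7*x/6)/7 + 27*log(49*x^2 + 36)/49


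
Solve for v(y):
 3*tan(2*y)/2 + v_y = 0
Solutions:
 v(y) = C1 + 3*log(cos(2*y))/4


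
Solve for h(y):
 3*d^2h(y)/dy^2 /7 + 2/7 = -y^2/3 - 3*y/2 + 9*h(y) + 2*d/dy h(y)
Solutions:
 h(y) = C1*exp(y*(7 - sqrt(238))/3) + C2*exp(y*(7 + sqrt(238))/3) + y^2/27 + 73*y/486 + 29/15309


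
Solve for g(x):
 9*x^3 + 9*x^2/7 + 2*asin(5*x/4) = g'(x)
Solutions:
 g(x) = C1 + 9*x^4/4 + 3*x^3/7 + 2*x*asin(5*x/4) + 2*sqrt(16 - 25*x^2)/5


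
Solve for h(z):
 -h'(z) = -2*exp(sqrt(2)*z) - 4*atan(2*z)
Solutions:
 h(z) = C1 + 4*z*atan(2*z) + sqrt(2)*exp(sqrt(2)*z) - log(4*z^2 + 1)


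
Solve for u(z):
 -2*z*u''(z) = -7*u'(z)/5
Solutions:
 u(z) = C1 + C2*z^(17/10)


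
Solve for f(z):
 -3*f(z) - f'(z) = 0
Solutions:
 f(z) = C1*exp(-3*z)


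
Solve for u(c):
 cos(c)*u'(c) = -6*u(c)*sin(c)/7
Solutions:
 u(c) = C1*cos(c)^(6/7)


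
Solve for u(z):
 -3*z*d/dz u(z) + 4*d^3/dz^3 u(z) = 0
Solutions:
 u(z) = C1 + Integral(C2*airyai(6^(1/3)*z/2) + C3*airybi(6^(1/3)*z/2), z)


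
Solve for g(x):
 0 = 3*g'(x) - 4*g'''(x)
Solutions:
 g(x) = C1 + C2*exp(-sqrt(3)*x/2) + C3*exp(sqrt(3)*x/2)


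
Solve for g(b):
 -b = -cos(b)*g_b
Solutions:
 g(b) = C1 + Integral(b/cos(b), b)


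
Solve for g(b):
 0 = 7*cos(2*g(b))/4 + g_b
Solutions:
 g(b) = -asin((C1 + exp(7*b))/(C1 - exp(7*b)))/2 + pi/2
 g(b) = asin((C1 + exp(7*b))/(C1 - exp(7*b)))/2


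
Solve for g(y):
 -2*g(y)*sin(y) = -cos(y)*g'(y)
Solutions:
 g(y) = C1/cos(y)^2


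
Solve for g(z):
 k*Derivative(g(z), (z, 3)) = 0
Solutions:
 g(z) = C1 + C2*z + C3*z^2


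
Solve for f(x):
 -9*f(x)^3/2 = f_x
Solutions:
 f(x) = -sqrt(-1/(C1 - 9*x))
 f(x) = sqrt(-1/(C1 - 9*x))


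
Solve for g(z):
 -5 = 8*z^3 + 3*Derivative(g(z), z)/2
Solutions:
 g(z) = C1 - 4*z^4/3 - 10*z/3


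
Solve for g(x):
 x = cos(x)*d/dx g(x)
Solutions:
 g(x) = C1 + Integral(x/cos(x), x)


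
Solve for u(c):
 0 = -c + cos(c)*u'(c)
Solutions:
 u(c) = C1 + Integral(c/cos(c), c)


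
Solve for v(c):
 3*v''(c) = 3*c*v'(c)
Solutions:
 v(c) = C1 + C2*erfi(sqrt(2)*c/2)


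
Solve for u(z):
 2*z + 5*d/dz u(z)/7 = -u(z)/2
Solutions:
 u(z) = C1*exp(-7*z/10) - 4*z + 40/7


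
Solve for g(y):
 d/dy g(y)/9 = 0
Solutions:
 g(y) = C1


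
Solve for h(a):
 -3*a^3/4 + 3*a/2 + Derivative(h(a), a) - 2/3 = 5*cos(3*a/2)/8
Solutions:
 h(a) = C1 + 3*a^4/16 - 3*a^2/4 + 2*a/3 + 5*sin(3*a/2)/12


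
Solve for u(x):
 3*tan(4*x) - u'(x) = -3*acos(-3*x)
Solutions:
 u(x) = C1 + 3*x*acos(-3*x) + sqrt(1 - 9*x^2) - 3*log(cos(4*x))/4


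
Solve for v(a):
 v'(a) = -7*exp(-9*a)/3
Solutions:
 v(a) = C1 + 7*exp(-9*a)/27


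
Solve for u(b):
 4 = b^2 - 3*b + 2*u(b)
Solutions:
 u(b) = -b^2/2 + 3*b/2 + 2


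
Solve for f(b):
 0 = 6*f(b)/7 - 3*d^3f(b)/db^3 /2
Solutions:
 f(b) = C3*exp(14^(2/3)*b/7) + (C1*sin(14^(2/3)*sqrt(3)*b/14) + C2*cos(14^(2/3)*sqrt(3)*b/14))*exp(-14^(2/3)*b/14)


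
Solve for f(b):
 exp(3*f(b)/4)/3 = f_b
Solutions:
 f(b) = 4*log(-1/(C1 + b))/3 + 8*log(2)/3
 f(b) = 4*log(2^(2/3)*(-1/(C1 + b))^(1/3)*(-1 - sqrt(3)*I)/2)
 f(b) = 4*log(2^(2/3)*(-1/(C1 + b))^(1/3)*(-1 + sqrt(3)*I)/2)


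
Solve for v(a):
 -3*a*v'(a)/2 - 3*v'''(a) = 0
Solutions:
 v(a) = C1 + Integral(C2*airyai(-2^(2/3)*a/2) + C3*airybi(-2^(2/3)*a/2), a)


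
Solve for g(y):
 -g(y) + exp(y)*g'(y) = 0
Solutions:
 g(y) = C1*exp(-exp(-y))


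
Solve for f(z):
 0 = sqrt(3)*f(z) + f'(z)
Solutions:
 f(z) = C1*exp(-sqrt(3)*z)


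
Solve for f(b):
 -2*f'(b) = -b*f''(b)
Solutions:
 f(b) = C1 + C2*b^3


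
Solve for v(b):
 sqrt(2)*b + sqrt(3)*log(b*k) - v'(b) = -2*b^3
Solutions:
 v(b) = C1 + b^4/2 + sqrt(2)*b^2/2 + sqrt(3)*b*log(b*k) - sqrt(3)*b


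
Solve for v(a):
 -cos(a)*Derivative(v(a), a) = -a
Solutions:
 v(a) = C1 + Integral(a/cos(a), a)


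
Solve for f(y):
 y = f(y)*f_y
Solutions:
 f(y) = -sqrt(C1 + y^2)
 f(y) = sqrt(C1 + y^2)


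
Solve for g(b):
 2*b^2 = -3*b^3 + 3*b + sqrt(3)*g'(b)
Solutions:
 g(b) = C1 + sqrt(3)*b^4/4 + 2*sqrt(3)*b^3/9 - sqrt(3)*b^2/2


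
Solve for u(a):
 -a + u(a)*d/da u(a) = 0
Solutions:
 u(a) = -sqrt(C1 + a^2)
 u(a) = sqrt(C1 + a^2)


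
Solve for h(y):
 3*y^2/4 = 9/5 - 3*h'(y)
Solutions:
 h(y) = C1 - y^3/12 + 3*y/5


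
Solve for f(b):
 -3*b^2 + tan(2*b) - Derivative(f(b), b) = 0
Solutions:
 f(b) = C1 - b^3 - log(cos(2*b))/2


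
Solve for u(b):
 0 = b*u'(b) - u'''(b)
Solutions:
 u(b) = C1 + Integral(C2*airyai(b) + C3*airybi(b), b)


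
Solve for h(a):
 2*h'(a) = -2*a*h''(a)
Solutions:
 h(a) = C1 + C2*log(a)


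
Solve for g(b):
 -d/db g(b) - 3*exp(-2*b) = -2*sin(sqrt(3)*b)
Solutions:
 g(b) = C1 - 2*sqrt(3)*cos(sqrt(3)*b)/3 + 3*exp(-2*b)/2


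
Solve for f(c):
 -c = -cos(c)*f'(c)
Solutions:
 f(c) = C1 + Integral(c/cos(c), c)


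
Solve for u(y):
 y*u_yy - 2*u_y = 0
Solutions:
 u(y) = C1 + C2*y^3


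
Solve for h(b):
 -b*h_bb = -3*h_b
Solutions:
 h(b) = C1 + C2*b^4


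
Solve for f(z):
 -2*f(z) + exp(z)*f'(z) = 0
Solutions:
 f(z) = C1*exp(-2*exp(-z))


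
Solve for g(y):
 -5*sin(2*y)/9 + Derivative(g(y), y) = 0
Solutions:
 g(y) = C1 - 5*cos(2*y)/18


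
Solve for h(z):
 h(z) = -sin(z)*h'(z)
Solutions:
 h(z) = C1*sqrt(cos(z) + 1)/sqrt(cos(z) - 1)


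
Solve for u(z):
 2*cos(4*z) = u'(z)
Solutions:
 u(z) = C1 + sin(4*z)/2


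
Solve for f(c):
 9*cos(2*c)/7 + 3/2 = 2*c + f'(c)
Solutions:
 f(c) = C1 - c^2 + 3*c/2 + 9*sin(c)*cos(c)/7


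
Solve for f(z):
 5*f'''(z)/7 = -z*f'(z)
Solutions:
 f(z) = C1 + Integral(C2*airyai(-5^(2/3)*7^(1/3)*z/5) + C3*airybi(-5^(2/3)*7^(1/3)*z/5), z)


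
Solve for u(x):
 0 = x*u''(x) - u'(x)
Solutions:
 u(x) = C1 + C2*x^2


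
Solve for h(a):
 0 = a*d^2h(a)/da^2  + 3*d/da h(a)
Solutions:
 h(a) = C1 + C2/a^2


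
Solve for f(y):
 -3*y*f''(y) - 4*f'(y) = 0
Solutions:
 f(y) = C1 + C2/y^(1/3)


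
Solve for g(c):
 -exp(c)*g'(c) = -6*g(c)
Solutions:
 g(c) = C1*exp(-6*exp(-c))


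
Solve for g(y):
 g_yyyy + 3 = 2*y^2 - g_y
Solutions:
 g(y) = C1 + C4*exp(-y) + 2*y^3/3 - 3*y + (C2*sin(sqrt(3)*y/2) + C3*cos(sqrt(3)*y/2))*exp(y/2)


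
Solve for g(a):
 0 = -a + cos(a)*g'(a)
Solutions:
 g(a) = C1 + Integral(a/cos(a), a)


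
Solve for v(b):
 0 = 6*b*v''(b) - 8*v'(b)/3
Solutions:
 v(b) = C1 + C2*b^(13/9)


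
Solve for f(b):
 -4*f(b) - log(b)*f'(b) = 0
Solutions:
 f(b) = C1*exp(-4*li(b))


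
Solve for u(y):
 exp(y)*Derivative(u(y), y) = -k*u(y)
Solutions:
 u(y) = C1*exp(k*exp(-y))


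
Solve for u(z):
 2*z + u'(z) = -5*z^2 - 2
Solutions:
 u(z) = C1 - 5*z^3/3 - z^2 - 2*z


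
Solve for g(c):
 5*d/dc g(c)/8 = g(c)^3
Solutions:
 g(c) = -sqrt(10)*sqrt(-1/(C1 + 8*c))/2
 g(c) = sqrt(10)*sqrt(-1/(C1 + 8*c))/2


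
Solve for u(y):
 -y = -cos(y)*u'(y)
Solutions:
 u(y) = C1 + Integral(y/cos(y), y)


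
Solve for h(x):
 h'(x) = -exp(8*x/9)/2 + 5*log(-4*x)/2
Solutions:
 h(x) = C1 + 5*x*log(-x)/2 + x*(-5/2 + 5*log(2)) - 9*exp(8*x/9)/16


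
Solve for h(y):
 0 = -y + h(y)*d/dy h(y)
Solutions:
 h(y) = -sqrt(C1 + y^2)
 h(y) = sqrt(C1 + y^2)


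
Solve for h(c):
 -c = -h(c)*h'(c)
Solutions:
 h(c) = -sqrt(C1 + c^2)
 h(c) = sqrt(C1 + c^2)


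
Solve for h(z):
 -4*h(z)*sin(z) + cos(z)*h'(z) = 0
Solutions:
 h(z) = C1/cos(z)^4


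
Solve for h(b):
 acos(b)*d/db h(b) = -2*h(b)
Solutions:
 h(b) = C1*exp(-2*Integral(1/acos(b), b))


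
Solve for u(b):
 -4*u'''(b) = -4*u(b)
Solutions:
 u(b) = C3*exp(b) + (C1*sin(sqrt(3)*b/2) + C2*cos(sqrt(3)*b/2))*exp(-b/2)


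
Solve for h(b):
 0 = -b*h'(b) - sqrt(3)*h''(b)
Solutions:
 h(b) = C1 + C2*erf(sqrt(2)*3^(3/4)*b/6)


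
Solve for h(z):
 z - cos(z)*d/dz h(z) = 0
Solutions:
 h(z) = C1 + Integral(z/cos(z), z)


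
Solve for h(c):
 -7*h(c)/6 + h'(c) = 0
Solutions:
 h(c) = C1*exp(7*c/6)


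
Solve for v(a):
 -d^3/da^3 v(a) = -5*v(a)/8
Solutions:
 v(a) = C3*exp(5^(1/3)*a/2) + (C1*sin(sqrt(3)*5^(1/3)*a/4) + C2*cos(sqrt(3)*5^(1/3)*a/4))*exp(-5^(1/3)*a/4)


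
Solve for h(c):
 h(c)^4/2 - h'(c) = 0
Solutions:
 h(c) = 2^(1/3)*(-1/(C1 + 3*c))^(1/3)
 h(c) = 2^(1/3)*(-1/(C1 + c))^(1/3)*(-3^(2/3) - 3*3^(1/6)*I)/6
 h(c) = 2^(1/3)*(-1/(C1 + c))^(1/3)*(-3^(2/3) + 3*3^(1/6)*I)/6


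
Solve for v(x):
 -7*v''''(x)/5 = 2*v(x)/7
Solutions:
 v(x) = (C1*sin(2^(3/4)*5^(1/4)*sqrt(7)*x/14) + C2*cos(2^(3/4)*5^(1/4)*sqrt(7)*x/14))*exp(-2^(3/4)*5^(1/4)*sqrt(7)*x/14) + (C3*sin(2^(3/4)*5^(1/4)*sqrt(7)*x/14) + C4*cos(2^(3/4)*5^(1/4)*sqrt(7)*x/14))*exp(2^(3/4)*5^(1/4)*sqrt(7)*x/14)


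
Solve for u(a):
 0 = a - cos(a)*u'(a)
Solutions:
 u(a) = C1 + Integral(a/cos(a), a)


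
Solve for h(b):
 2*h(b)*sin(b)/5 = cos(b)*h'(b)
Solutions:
 h(b) = C1/cos(b)^(2/5)


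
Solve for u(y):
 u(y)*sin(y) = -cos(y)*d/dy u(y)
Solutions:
 u(y) = C1*cos(y)


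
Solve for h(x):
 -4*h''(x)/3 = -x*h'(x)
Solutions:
 h(x) = C1 + C2*erfi(sqrt(6)*x/4)


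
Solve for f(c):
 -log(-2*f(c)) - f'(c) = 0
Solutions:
 Integral(1/(log(-_y) + log(2)), (_y, f(c))) = C1 - c


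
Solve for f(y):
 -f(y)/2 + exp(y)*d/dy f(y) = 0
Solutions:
 f(y) = C1*exp(-exp(-y)/2)


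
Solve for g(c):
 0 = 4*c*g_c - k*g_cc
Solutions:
 g(c) = C1 + C2*erf(sqrt(2)*c*sqrt(-1/k))/sqrt(-1/k)


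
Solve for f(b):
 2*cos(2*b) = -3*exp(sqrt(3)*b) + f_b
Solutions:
 f(b) = C1 + sqrt(3)*exp(sqrt(3)*b) + sin(2*b)


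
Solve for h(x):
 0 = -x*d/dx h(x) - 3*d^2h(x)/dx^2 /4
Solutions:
 h(x) = C1 + C2*erf(sqrt(6)*x/3)


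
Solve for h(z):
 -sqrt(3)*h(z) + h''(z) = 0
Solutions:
 h(z) = C1*exp(-3^(1/4)*z) + C2*exp(3^(1/4)*z)


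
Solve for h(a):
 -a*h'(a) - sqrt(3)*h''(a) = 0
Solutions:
 h(a) = C1 + C2*erf(sqrt(2)*3^(3/4)*a/6)


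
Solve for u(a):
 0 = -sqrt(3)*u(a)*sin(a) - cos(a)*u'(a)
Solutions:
 u(a) = C1*cos(a)^(sqrt(3))


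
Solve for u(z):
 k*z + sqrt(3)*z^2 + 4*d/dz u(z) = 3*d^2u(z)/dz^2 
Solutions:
 u(z) = C1 + C2*exp(4*z/3) - k*z^2/8 - 3*k*z/16 - sqrt(3)*z^3/12 - 3*sqrt(3)*z^2/16 - 9*sqrt(3)*z/32


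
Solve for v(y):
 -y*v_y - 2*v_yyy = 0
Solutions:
 v(y) = C1 + Integral(C2*airyai(-2^(2/3)*y/2) + C3*airybi(-2^(2/3)*y/2), y)


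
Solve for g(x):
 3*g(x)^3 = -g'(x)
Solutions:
 g(x) = -sqrt(2)*sqrt(-1/(C1 - 3*x))/2
 g(x) = sqrt(2)*sqrt(-1/(C1 - 3*x))/2


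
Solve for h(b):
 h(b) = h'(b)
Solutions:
 h(b) = C1*exp(b)


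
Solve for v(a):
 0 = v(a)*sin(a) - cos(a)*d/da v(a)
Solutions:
 v(a) = C1/cos(a)


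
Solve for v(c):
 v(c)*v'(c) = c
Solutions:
 v(c) = -sqrt(C1 + c^2)
 v(c) = sqrt(C1 + c^2)


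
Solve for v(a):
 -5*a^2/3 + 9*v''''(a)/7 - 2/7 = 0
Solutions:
 v(a) = C1 + C2*a + C3*a^2 + C4*a^3 + 7*a^6/1944 + a^4/108


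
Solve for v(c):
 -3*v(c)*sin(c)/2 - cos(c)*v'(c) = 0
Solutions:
 v(c) = C1*cos(c)^(3/2)


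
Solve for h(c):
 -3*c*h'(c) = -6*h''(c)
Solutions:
 h(c) = C1 + C2*erfi(c/2)


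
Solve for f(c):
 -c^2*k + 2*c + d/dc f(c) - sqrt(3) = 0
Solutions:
 f(c) = C1 + c^3*k/3 - c^2 + sqrt(3)*c


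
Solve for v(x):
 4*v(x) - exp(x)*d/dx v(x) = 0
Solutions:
 v(x) = C1*exp(-4*exp(-x))


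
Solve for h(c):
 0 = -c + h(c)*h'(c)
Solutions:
 h(c) = -sqrt(C1 + c^2)
 h(c) = sqrt(C1 + c^2)


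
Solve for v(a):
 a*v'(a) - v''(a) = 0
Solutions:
 v(a) = C1 + C2*erfi(sqrt(2)*a/2)


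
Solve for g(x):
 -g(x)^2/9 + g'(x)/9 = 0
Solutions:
 g(x) = -1/(C1 + x)


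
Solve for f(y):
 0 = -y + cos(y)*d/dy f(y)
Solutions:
 f(y) = C1 + Integral(y/cos(y), y)


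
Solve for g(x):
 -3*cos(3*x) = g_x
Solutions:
 g(x) = C1 - sin(3*x)


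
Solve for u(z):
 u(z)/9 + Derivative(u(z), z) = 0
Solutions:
 u(z) = C1*exp(-z/9)


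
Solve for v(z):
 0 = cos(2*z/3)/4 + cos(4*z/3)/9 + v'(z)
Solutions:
 v(z) = C1 - 3*sin(2*z/3)/8 - sin(4*z/3)/12


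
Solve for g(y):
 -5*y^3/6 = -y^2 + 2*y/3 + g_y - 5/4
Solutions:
 g(y) = C1 - 5*y^4/24 + y^3/3 - y^2/3 + 5*y/4


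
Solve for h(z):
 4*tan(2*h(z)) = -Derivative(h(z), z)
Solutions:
 h(z) = -asin(C1*exp(-8*z))/2 + pi/2
 h(z) = asin(C1*exp(-8*z))/2


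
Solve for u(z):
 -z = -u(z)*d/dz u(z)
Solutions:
 u(z) = -sqrt(C1 + z^2)
 u(z) = sqrt(C1 + z^2)


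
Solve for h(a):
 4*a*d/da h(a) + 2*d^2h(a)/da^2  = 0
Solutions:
 h(a) = C1 + C2*erf(a)


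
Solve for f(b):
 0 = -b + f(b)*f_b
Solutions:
 f(b) = -sqrt(C1 + b^2)
 f(b) = sqrt(C1 + b^2)


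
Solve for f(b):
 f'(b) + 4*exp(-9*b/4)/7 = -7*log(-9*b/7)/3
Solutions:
 f(b) = C1 - 7*b*log(-b)/3 + 7*b*(-2*log(3) + 1 + log(7))/3 + 16*exp(-9*b/4)/63


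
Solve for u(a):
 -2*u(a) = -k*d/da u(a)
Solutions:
 u(a) = C1*exp(2*a/k)


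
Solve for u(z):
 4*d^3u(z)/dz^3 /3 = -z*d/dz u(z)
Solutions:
 u(z) = C1 + Integral(C2*airyai(-6^(1/3)*z/2) + C3*airybi(-6^(1/3)*z/2), z)


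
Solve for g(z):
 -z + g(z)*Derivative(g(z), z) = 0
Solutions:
 g(z) = -sqrt(C1 + z^2)
 g(z) = sqrt(C1 + z^2)


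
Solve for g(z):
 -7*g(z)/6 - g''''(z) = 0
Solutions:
 g(z) = (C1*sin(14^(1/4)*3^(3/4)*z/6) + C2*cos(14^(1/4)*3^(3/4)*z/6))*exp(-14^(1/4)*3^(3/4)*z/6) + (C3*sin(14^(1/4)*3^(3/4)*z/6) + C4*cos(14^(1/4)*3^(3/4)*z/6))*exp(14^(1/4)*3^(3/4)*z/6)


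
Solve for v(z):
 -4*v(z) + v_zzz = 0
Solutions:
 v(z) = C3*exp(2^(2/3)*z) + (C1*sin(2^(2/3)*sqrt(3)*z/2) + C2*cos(2^(2/3)*sqrt(3)*z/2))*exp(-2^(2/3)*z/2)


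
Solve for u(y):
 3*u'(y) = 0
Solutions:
 u(y) = C1


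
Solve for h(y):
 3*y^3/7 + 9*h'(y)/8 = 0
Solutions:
 h(y) = C1 - 2*y^4/21


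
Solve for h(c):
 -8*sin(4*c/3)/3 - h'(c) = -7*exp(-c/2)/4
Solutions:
 h(c) = C1 + 2*cos(4*c/3) - 7*exp(-c/2)/2


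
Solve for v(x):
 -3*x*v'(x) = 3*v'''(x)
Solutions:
 v(x) = C1 + Integral(C2*airyai(-x) + C3*airybi(-x), x)


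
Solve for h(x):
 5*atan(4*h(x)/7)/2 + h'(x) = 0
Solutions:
 Integral(1/atan(4*_y/7), (_y, h(x))) = C1 - 5*x/2


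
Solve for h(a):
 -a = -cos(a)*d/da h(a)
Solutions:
 h(a) = C1 + Integral(a/cos(a), a)


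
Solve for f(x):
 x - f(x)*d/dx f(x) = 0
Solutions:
 f(x) = -sqrt(C1 + x^2)
 f(x) = sqrt(C1 + x^2)


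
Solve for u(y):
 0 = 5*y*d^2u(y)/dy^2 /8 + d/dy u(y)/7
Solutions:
 u(y) = C1 + C2*y^(27/35)


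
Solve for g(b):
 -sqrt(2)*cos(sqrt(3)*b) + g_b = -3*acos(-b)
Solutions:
 g(b) = C1 - 3*b*acos(-b) - 3*sqrt(1 - b^2) + sqrt(6)*sin(sqrt(3)*b)/3


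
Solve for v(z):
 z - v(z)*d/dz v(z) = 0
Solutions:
 v(z) = -sqrt(C1 + z^2)
 v(z) = sqrt(C1 + z^2)


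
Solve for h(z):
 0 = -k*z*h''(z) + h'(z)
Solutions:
 h(z) = C1 + z^(((re(k) + 1)*re(k) + im(k)^2)/(re(k)^2 + im(k)^2))*(C2*sin(log(z)*Abs(im(k))/(re(k)^2 + im(k)^2)) + C3*cos(log(z)*im(k)/(re(k)^2 + im(k)^2)))


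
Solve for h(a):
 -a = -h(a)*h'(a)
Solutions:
 h(a) = -sqrt(C1 + a^2)
 h(a) = sqrt(C1 + a^2)


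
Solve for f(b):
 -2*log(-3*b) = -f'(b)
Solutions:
 f(b) = C1 + 2*b*log(-b) + 2*b*(-1 + log(3))


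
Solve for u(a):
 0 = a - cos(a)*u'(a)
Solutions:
 u(a) = C1 + Integral(a/cos(a), a)


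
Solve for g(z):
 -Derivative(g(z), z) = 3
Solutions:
 g(z) = C1 - 3*z


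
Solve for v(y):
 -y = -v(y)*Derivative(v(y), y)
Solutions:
 v(y) = -sqrt(C1 + y^2)
 v(y) = sqrt(C1 + y^2)


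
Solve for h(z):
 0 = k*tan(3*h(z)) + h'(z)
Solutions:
 h(z) = -asin(C1*exp(-3*k*z))/3 + pi/3
 h(z) = asin(C1*exp(-3*k*z))/3


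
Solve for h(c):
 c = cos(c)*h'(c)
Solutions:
 h(c) = C1 + Integral(c/cos(c), c)


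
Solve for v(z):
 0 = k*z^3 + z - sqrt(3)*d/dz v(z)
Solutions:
 v(z) = C1 + sqrt(3)*k*z^4/12 + sqrt(3)*z^2/6


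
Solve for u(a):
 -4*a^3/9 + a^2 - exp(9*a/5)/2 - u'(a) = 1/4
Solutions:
 u(a) = C1 - a^4/9 + a^3/3 - a/4 - 5*exp(9*a/5)/18


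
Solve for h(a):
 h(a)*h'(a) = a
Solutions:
 h(a) = -sqrt(C1 + a^2)
 h(a) = sqrt(C1 + a^2)


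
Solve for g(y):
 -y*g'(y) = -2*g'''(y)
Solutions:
 g(y) = C1 + Integral(C2*airyai(2^(2/3)*y/2) + C3*airybi(2^(2/3)*y/2), y)


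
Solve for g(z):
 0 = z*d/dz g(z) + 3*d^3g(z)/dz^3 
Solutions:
 g(z) = C1 + Integral(C2*airyai(-3^(2/3)*z/3) + C3*airybi(-3^(2/3)*z/3), z)


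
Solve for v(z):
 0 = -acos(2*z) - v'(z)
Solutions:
 v(z) = C1 - z*acos(2*z) + sqrt(1 - 4*z^2)/2


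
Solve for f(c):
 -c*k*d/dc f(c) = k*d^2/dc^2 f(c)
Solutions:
 f(c) = C1 + C2*erf(sqrt(2)*c/2)


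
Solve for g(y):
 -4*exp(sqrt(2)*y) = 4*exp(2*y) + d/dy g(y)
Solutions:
 g(y) = C1 - 2*exp(2*y) - 2*sqrt(2)*exp(sqrt(2)*y)


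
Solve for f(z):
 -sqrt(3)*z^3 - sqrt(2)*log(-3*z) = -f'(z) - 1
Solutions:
 f(z) = C1 + sqrt(3)*z^4/4 + sqrt(2)*z*log(-z) + z*(-sqrt(2) - 1 + sqrt(2)*log(3))


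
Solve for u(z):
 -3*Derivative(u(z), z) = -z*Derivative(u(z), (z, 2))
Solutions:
 u(z) = C1 + C2*z^4


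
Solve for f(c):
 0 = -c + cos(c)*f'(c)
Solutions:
 f(c) = C1 + Integral(c/cos(c), c)


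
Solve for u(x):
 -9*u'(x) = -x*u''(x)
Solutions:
 u(x) = C1 + C2*x^10


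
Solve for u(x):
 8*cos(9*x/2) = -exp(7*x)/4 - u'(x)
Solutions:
 u(x) = C1 - exp(7*x)/28 - 16*sin(9*x/2)/9


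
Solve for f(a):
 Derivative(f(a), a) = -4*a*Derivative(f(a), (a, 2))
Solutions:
 f(a) = C1 + C2*a^(3/4)


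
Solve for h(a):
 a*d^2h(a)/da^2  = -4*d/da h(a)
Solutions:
 h(a) = C1 + C2/a^3


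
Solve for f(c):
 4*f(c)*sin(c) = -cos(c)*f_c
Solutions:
 f(c) = C1*cos(c)^4


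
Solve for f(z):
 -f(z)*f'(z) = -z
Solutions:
 f(z) = -sqrt(C1 + z^2)
 f(z) = sqrt(C1 + z^2)


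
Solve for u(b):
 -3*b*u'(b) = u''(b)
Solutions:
 u(b) = C1 + C2*erf(sqrt(6)*b/2)


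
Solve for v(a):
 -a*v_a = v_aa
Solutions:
 v(a) = C1 + C2*erf(sqrt(2)*a/2)


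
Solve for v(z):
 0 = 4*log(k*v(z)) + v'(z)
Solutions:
 li(k*v(z))/k = C1 - 4*z


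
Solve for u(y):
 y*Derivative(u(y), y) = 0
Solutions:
 u(y) = C1


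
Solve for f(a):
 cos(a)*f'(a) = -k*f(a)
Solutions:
 f(a) = C1*exp(k*(log(sin(a) - 1) - log(sin(a) + 1))/2)


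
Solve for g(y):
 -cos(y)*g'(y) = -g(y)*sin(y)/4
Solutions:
 g(y) = C1/cos(y)^(1/4)


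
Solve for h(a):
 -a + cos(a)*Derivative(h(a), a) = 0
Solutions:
 h(a) = C1 + Integral(a/cos(a), a)


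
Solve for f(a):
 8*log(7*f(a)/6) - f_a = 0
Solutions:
 Integral(1/(-log(_y) - log(7) + log(6)), (_y, f(a)))/8 = C1 - a


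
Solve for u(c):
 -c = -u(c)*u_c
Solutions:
 u(c) = -sqrt(C1 + c^2)
 u(c) = sqrt(C1 + c^2)


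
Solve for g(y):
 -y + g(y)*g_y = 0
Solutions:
 g(y) = -sqrt(C1 + y^2)
 g(y) = sqrt(C1 + y^2)


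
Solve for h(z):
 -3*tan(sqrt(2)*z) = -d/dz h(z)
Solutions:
 h(z) = C1 - 3*sqrt(2)*log(cos(sqrt(2)*z))/2


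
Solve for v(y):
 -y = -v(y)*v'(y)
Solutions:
 v(y) = -sqrt(C1 + y^2)
 v(y) = sqrt(C1 + y^2)


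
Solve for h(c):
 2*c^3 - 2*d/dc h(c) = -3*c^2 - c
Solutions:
 h(c) = C1 + c^4/4 + c^3/2 + c^2/4


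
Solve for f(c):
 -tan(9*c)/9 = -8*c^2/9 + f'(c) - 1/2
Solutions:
 f(c) = C1 + 8*c^3/27 + c/2 + log(cos(9*c))/81


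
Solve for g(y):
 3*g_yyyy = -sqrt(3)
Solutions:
 g(y) = C1 + C2*y + C3*y^2 + C4*y^3 - sqrt(3)*y^4/72


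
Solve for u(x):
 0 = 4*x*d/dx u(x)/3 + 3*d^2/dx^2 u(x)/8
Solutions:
 u(x) = C1 + C2*erf(4*x/3)


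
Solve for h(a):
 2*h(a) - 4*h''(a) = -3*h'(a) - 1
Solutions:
 h(a) = C1*exp(a*(3 - sqrt(41))/8) + C2*exp(a*(3 + sqrt(41))/8) - 1/2


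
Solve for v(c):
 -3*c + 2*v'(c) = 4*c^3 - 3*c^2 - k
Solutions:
 v(c) = C1 + c^4/2 - c^3/2 + 3*c^2/4 - c*k/2


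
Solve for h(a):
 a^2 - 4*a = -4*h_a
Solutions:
 h(a) = C1 - a^3/12 + a^2/2


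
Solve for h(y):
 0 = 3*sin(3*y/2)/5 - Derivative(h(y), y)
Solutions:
 h(y) = C1 - 2*cos(3*y/2)/5


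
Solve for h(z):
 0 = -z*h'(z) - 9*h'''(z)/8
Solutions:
 h(z) = C1 + Integral(C2*airyai(-2*3^(1/3)*z/3) + C3*airybi(-2*3^(1/3)*z/3), z)


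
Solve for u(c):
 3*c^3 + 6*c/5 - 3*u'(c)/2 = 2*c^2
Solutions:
 u(c) = C1 + c^4/2 - 4*c^3/9 + 2*c^2/5


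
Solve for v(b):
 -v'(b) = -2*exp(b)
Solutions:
 v(b) = C1 + 2*exp(b)


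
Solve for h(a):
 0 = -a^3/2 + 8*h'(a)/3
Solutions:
 h(a) = C1 + 3*a^4/64


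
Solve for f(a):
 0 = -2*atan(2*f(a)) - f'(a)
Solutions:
 Integral(1/atan(2*_y), (_y, f(a))) = C1 - 2*a


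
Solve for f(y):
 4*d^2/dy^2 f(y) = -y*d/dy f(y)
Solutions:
 f(y) = C1 + C2*erf(sqrt(2)*y/4)


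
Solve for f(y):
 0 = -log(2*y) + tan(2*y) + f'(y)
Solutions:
 f(y) = C1 + y*log(y) - y + y*log(2) + log(cos(2*y))/2


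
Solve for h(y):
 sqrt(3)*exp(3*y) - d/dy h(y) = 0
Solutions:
 h(y) = C1 + sqrt(3)*exp(3*y)/3


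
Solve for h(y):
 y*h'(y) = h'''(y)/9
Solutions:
 h(y) = C1 + Integral(C2*airyai(3^(2/3)*y) + C3*airybi(3^(2/3)*y), y)
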